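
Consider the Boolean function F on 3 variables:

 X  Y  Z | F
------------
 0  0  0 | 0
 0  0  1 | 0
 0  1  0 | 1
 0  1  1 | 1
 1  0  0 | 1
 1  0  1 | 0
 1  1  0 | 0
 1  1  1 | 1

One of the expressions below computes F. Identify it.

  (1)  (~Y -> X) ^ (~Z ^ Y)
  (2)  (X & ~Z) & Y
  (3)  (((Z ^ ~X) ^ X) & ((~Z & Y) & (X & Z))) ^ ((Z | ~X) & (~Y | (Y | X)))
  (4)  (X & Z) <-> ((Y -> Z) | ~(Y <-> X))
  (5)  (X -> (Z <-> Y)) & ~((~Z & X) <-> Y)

(1) fails at (0,0,0): the formula yields 1, F is 0.
(2) fails at (0,1,0): the formula yields 0, F is 1.
(3) fails at (0,0,0): the formula yields 1, F is 0.
(4) fails at (0,1,0): the formula yields 0, F is 1.
That leaves (5). Evaluating it on every row reproduces the table of F exactly.

5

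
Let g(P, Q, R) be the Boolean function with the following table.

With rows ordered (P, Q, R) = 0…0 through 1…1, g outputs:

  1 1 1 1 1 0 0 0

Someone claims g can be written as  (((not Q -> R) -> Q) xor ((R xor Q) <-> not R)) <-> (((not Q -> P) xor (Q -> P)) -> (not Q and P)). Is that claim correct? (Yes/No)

Evaluate (((not Q -> R) -> Q) xor ((R xor Q) <-> not R)) <-> (((not Q -> P) xor (Q -> P)) -> (not Q and P)) on each row and compare to g:
  P=0, Q=0, R=0: formula gives 0, but g = 1 ✗
Since they disagree at (0,0,0), the expression is not a correct formula for g.

No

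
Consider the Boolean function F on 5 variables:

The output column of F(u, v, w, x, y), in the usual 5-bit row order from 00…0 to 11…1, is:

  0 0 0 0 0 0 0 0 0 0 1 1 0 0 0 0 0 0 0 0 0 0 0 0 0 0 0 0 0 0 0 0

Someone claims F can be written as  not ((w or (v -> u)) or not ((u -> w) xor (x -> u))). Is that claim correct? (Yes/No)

Yes

Check the formula against F row by row:
  u=0, v=0, w=0, x=0, y=0: formula gives 0, F = 0 ✓
  u=0, v=0, w=0, x=0, y=1: formula gives 0, F = 0 ✓
  u=0, v=0, w=0, x=1, y=0: formula gives 0, F = 0 ✓
  u=0, v=0, w=0, x=1, y=1: formula gives 0, F = 0 ✓
  … (the remaining 28 rows also agree.)
Every row agrees, so the formula is equivalent.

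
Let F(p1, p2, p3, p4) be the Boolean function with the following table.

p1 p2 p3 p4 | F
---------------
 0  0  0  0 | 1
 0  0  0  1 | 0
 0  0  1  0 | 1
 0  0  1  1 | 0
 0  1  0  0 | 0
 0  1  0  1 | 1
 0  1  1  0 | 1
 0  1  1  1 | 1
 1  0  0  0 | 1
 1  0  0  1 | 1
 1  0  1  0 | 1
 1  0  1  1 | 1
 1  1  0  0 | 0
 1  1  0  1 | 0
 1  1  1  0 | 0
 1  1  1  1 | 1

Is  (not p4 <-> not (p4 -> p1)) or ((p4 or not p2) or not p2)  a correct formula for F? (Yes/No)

No

Check the formula against F row by row:
  p1=0, p2=0, p3=0, p4=0: formula gives 1, F = 1 ✓
  p1=0, p2=0, p3=0, p4=1: formula gives 1, but F = 0 ✗
A single disagreement suffices: at (0,0,0,1) they differ, so the formula does not compute F.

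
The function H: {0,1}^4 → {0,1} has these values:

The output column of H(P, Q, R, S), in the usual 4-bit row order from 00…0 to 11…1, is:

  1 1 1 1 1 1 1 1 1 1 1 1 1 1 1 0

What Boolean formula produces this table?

H(P, Q, R, S) = NOT (((P AND Q) AND R) AND S)

The output is 0 only when every input is 1 — NAND of all inputs.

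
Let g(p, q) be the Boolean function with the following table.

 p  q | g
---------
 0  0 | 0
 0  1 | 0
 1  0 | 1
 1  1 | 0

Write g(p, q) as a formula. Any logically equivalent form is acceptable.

1 only at (1,0): p AND NOT q.

g(p, q) = p AND NOT q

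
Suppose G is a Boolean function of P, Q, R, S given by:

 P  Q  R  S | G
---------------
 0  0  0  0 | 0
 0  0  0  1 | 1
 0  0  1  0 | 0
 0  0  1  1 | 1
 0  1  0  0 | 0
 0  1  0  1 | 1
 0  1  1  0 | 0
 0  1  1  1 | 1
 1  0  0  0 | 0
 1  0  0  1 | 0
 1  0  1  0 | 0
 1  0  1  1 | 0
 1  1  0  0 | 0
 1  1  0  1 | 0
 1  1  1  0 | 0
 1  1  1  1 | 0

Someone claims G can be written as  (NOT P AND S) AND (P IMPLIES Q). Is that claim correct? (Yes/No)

Yes

Check the formula against G row by row:
  P=0, Q=0, R=0, S=0: formula gives 0, G = 0 ✓
  P=0, Q=0, R=0, S=1: formula gives 1, G = 1 ✓
  P=0, Q=0, R=1, S=0: formula gives 0, G = 0 ✓
  P=0, Q=0, R=1, S=1: formula gives 1, G = 1 ✓
  …and likewise for the remaining 12 rows.
No disagreement on any input; they are logically equivalent.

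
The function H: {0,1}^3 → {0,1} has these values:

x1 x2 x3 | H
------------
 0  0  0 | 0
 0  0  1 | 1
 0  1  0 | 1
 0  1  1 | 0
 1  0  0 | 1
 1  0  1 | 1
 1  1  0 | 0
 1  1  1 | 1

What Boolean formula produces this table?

H(x1, x2, x3) = ~((((~x1 & ~x2) & ~x3) | ((~x1 & x2) & x3)) | ((x1 & x2) & ~x3))

There are just 3 zero rows: (0,0,0), (0,1,1), (1,1,0). Their minterms are ¬x1·¬x2·¬x3, ¬x1·x2·x3, x1·x2·¬x3; the OR of those covers precisely the 0-outputs, and negating it yields H.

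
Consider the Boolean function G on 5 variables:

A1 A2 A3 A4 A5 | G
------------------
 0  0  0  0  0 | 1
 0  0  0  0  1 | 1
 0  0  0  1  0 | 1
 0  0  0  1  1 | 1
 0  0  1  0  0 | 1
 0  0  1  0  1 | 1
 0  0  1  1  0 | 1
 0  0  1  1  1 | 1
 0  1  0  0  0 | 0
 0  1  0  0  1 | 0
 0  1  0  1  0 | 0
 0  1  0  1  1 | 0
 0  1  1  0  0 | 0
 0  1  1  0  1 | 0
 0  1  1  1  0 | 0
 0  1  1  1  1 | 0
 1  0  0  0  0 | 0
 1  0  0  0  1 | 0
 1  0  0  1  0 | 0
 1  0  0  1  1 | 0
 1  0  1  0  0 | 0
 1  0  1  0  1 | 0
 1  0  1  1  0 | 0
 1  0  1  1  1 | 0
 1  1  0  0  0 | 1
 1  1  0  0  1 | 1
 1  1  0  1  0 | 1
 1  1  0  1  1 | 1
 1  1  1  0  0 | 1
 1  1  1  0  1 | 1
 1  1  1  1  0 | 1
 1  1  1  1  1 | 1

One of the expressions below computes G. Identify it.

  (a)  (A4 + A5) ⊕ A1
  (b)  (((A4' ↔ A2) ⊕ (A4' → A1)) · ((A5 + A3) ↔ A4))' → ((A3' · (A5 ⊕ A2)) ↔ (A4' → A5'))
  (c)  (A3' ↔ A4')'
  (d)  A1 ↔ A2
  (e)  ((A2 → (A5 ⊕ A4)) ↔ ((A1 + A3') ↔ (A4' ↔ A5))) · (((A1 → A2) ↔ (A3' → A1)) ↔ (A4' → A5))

d

(a) disagrees with G on (0,0,0,0,0) (formula → 0, table → 1); rule it out.
(b) disagrees with G on (0,0,0,0,0) (formula → 0, table → 1); rule it out.
(c) disagrees with G on (0,0,0,0,0) (formula → 0, table → 1); rule it out.
(e) disagrees with G on (0,0,0,0,0) (formula → 0, table → 1); rule it out.
(d) is the remaining candidate, and it agrees with G on all 32 inputs.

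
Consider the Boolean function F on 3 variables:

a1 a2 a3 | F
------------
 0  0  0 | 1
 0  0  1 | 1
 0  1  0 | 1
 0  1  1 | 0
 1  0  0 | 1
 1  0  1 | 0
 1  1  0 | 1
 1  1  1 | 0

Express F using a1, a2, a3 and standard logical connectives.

There are just 3 zero rows: (0,1,1), (1,0,1), (1,1,1). Their minterms are ¬a1·a2·a3, a1·¬a2·a3, a1·a2·a3; the OR of those covers precisely the 0-outputs, and negating it yields F.

F(a1, a2, a3) = NOT ((((NOT a1 AND a2) AND a3) OR ((a1 AND NOT a2) AND a3)) OR ((a1 AND a2) AND a3))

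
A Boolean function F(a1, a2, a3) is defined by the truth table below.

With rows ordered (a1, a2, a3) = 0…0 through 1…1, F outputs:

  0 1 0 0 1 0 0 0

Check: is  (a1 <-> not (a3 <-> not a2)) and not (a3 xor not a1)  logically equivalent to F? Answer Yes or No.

Check the formula against F row by row:
  a1=0, a2=0, a3=0: formula gives 0, F = 0 ✓
  a1=0, a2=0, a3=1: formula gives 1, F = 1 ✓
  a1=0, a2=1, a3=0: formula gives 0, F = 0 ✓
  a1=0, a2=1, a3=1: formula gives 0, F = 0 ✓
  a1=1, a2=0, a3=0: formula gives 1, F = 1 ✓
  …and likewise for the remaining 3 rows.
All 8 rows match — the expression computes F exactly.

Yes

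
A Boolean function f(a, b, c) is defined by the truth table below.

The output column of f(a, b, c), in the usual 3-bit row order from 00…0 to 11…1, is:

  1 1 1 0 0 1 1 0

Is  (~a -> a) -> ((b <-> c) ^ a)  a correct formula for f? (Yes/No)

Evaluate (~a -> a) -> ((b <-> c) ^ a) on each row and compare to f:
  a=0, b=0, c=0: formula gives 1, f = 1 ✓
  a=0, b=0, c=1: formula gives 1, f = 1 ✓
  a=0, b=1, c=0: formula gives 1, f = 1 ✓
  a=0, b=1, c=1: formula gives 1, but f = 0 ✗
Row (0,1,1) is a counterexample, so the formula is not equivalent to f.

No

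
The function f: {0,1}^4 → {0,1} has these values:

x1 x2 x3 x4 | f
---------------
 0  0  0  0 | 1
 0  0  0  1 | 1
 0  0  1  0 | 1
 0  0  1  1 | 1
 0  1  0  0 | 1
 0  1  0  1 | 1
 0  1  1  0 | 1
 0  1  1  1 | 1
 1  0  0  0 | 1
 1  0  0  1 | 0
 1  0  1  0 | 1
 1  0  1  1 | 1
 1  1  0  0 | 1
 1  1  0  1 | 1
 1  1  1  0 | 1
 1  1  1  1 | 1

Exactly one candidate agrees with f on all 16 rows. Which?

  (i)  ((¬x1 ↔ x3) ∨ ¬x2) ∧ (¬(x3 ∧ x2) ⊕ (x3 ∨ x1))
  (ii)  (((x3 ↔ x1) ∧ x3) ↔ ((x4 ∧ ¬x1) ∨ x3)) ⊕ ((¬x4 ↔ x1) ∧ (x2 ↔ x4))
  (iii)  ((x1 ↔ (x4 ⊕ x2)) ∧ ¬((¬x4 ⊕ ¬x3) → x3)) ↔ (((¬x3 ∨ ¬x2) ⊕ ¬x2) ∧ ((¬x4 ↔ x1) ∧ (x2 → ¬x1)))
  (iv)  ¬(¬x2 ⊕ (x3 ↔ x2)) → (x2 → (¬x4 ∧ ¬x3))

(i): at (0,0,1,0) it gives 0, but f = 1 — eliminated.
(ii): at (0,0,0,1) it gives 0, but f = 1 — eliminated.
(iv): at (0,1,0,1) it gives 0, but f = 1 — eliminated.
That leaves (iii). Evaluating it on every row reproduces the table of f exactly.

iii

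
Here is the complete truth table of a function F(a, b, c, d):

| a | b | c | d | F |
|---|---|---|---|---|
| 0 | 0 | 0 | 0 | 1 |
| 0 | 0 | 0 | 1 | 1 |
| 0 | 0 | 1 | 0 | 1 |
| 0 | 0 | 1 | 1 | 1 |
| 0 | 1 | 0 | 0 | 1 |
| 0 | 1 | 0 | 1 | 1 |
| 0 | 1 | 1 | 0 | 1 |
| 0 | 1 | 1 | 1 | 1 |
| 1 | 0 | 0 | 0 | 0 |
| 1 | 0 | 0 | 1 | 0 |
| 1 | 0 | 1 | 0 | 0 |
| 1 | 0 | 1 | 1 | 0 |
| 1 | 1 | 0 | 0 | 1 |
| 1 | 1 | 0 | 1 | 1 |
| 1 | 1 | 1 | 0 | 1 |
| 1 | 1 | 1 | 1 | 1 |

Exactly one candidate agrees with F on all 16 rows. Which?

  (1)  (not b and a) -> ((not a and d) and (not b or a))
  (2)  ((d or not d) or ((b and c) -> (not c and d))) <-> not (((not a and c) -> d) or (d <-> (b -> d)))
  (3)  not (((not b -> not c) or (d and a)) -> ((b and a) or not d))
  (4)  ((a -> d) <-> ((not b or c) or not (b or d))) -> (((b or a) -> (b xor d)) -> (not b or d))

1

(2) fails at (0,0,0,0): the formula yields 0, F is 1.
(3) fails at (0,0,0,0): the formula yields 0, F is 1.
(4) fails at (0,1,1,0): the formula yields 0, F is 1.
That leaves (1). Evaluating it on every row reproduces the table of F exactly.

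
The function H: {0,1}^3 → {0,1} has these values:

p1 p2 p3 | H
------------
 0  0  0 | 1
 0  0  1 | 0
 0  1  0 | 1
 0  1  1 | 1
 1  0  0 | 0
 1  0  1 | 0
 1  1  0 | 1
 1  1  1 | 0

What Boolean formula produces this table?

H=1 on 4 inputs: (0,0,0), (0,1,0), (0,1,1), (1,1,0). Reading each as a conjunction of literals (¬p1·¬p2·¬p3, ¬p1·p2·¬p3, ¬p1·p2·p3, p1·p2·¬p3) and taking the OR gives the canonical DNF.

H(p1, p2, p3) = ((((not p1 and not p2) and not p3) or ((not p1 and p2) and not p3)) or ((not p1 and p2) and p3)) or ((p1 and p2) and not p3)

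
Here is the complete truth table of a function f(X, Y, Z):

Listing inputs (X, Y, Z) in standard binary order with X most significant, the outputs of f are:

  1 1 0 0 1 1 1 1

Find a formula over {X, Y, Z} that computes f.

There are just 2 zero rows: (0,1,0), (0,1,1). Their minterms are ¬X·Y·¬Z, ¬X·Y·Z; the OR of those covers precisely the 0-outputs, and negating it yields f.

f(X, Y, Z) = ~(((~X & Y) & ~Z) | ((~X & Y) & Z))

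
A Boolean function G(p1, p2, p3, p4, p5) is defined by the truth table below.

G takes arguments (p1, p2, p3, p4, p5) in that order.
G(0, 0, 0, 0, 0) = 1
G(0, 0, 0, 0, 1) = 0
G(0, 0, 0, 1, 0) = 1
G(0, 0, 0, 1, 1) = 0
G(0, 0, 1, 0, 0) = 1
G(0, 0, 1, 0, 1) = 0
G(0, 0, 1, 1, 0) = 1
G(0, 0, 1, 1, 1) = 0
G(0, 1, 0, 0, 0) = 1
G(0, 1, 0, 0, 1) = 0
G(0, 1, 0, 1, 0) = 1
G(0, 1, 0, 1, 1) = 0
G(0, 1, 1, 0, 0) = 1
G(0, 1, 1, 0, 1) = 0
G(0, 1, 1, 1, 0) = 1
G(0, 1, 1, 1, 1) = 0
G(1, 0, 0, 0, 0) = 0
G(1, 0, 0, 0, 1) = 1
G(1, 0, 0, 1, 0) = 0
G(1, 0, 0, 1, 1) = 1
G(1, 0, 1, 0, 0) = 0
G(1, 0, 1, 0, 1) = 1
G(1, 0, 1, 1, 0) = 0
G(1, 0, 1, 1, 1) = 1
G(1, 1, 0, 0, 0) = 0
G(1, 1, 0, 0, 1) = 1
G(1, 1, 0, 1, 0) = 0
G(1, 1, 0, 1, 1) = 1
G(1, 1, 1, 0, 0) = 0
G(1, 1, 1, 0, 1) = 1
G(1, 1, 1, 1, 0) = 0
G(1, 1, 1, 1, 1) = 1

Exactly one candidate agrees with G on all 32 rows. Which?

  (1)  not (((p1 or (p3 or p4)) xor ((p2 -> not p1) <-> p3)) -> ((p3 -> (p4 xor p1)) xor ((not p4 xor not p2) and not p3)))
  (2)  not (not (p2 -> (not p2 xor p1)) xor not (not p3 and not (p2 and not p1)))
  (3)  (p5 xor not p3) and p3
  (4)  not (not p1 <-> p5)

4

(1): at (0,0,0,0,0) it gives 0, but G = 1 — eliminated.
(2): at (0,0,0,0,1) it gives 1, but G = 0 — eliminated.
(3): at (0,0,0,0,0) it gives 0, but G = 1 — eliminated.
That leaves (4). Evaluating it on every row reproduces the table of G exactly.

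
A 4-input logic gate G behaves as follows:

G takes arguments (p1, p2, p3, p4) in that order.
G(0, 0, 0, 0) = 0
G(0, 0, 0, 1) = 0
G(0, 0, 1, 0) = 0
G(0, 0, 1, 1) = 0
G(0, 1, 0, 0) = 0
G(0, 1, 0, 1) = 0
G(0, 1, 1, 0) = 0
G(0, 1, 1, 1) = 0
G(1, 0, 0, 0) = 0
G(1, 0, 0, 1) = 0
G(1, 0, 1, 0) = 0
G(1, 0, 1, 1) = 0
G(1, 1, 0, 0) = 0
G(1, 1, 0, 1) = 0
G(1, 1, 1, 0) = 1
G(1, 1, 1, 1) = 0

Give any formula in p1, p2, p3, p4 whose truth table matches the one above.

G is 1 on exactly one input, (1,1,1,0), whose minterm is p1·p2·p3·¬p4. So G is just that conjunction.

G(p1, p2, p3, p4) = ((p1 & p2) & p3) & ~p4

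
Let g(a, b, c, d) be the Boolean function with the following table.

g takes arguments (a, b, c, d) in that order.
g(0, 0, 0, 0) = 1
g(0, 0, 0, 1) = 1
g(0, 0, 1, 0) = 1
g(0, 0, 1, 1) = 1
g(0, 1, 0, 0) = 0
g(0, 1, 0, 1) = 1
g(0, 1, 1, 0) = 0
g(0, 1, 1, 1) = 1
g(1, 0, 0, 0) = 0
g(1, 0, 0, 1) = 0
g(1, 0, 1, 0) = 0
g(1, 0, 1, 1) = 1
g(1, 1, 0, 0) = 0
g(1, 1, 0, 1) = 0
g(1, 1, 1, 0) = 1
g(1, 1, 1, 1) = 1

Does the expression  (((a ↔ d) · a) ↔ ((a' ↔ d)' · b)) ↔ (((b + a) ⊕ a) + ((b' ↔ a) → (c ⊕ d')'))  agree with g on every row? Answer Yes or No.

No

Check the formula against g row by row:
  a=0, b=0, c=0, d=0: formula gives 1, g = 1 ✓
  a=0, b=0, c=0, d=1: formula gives 1, g = 1 ✓
  a=0, b=0, c=1, d=0: formula gives 1, g = 1 ✓
  a=0, b=0, c=1, d=1: formula gives 1, g = 1 ✓
  …
  a=1, b=0, c=1, d=0: formula gives 1, but g = 0 ✗
A single disagreement suffices: at (1,0,1,0) they differ, so the formula does not compute g.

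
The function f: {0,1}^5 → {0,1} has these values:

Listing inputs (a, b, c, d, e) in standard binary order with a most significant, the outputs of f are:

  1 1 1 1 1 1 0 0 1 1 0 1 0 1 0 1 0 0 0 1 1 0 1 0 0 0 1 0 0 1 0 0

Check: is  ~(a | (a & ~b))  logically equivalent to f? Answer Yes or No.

No

Test each input against both f and the formula:
  a=0, b=0, c=0, d=0, e=0: formula gives 1, f = 1 ✓
  a=0, b=0, c=0, d=0, e=1: formula gives 1, f = 1 ✓
  a=0, b=0, c=0, d=1, e=0: formula gives 1, f = 1 ✓
  a=0, b=0, c=0, d=1, e=1: formula gives 1, f = 1 ✓
  …
  a=0, b=0, c=1, d=1, e=0: formula gives 1, but f = 0 ✗
A single disagreement suffices: at (0,0,1,1,0) they differ, so the formula does not compute f.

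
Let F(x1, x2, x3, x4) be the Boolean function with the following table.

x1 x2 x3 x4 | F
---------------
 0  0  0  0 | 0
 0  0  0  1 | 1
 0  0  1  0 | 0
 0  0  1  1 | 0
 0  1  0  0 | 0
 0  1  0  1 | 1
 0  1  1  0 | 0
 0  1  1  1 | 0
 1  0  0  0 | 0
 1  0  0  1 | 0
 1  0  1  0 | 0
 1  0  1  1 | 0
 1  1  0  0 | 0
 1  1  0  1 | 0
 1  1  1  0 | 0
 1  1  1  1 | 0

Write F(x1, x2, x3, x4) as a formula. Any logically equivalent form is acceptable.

F(x1, x2, x3, x4) = (((¬x1 ∧ ¬x2) ∧ ¬x3) ∧ x4) ∨ (((¬x1 ∧ x2) ∧ ¬x3) ∧ x4)

The 1-rows are (0,0,0,1), (0,1,0,1). Each contributes one minterm — ¬x1·¬x2·¬x3·x4; ¬x1·x2·¬x3·x4 — and their disjunction is a sum-of-products form of F.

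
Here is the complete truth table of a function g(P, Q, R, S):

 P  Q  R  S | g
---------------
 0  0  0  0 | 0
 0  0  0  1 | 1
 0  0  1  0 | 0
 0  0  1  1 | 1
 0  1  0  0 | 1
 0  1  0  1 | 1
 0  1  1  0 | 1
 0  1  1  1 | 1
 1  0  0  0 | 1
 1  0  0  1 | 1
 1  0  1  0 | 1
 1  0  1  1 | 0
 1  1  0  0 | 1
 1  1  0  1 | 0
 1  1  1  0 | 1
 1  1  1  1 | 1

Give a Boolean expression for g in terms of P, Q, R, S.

The 0-rows are (0,0,0,0), (0,0,1,0), (1,0,1,1), (1,1,0,1). Take each as a conjunction (¬P·¬Q·¬R·¬S, ¬P·¬Q·R·¬S, P·¬Q·R·S, P·Q·¬R·S), form their disjunction, and complement — that gives a formula that is 1 everywhere g is.

g(P, Q, R, S) = not ((((((not P and not Q) and not R) and not S) or (((not P and not Q) and R) and not S)) or (((P and not Q) and R) and S)) or (((P and Q) and not R) and S))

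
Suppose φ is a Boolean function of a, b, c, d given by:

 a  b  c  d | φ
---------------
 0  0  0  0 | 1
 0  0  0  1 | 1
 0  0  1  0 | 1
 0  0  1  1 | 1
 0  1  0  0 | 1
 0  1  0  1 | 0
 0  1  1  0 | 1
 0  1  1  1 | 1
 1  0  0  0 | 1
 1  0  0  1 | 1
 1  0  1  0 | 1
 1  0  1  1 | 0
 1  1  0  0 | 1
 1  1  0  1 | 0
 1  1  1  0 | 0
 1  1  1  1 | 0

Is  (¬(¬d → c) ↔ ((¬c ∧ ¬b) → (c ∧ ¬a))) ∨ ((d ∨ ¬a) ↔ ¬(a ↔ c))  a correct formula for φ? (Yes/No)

Check the formula against φ row by row:
  a=0, b=0, c=0, d=0: formula gives 0, but φ = 1 ✗
Row (0,0,0,0) is a counterexample, so the formula is not equivalent to φ.

No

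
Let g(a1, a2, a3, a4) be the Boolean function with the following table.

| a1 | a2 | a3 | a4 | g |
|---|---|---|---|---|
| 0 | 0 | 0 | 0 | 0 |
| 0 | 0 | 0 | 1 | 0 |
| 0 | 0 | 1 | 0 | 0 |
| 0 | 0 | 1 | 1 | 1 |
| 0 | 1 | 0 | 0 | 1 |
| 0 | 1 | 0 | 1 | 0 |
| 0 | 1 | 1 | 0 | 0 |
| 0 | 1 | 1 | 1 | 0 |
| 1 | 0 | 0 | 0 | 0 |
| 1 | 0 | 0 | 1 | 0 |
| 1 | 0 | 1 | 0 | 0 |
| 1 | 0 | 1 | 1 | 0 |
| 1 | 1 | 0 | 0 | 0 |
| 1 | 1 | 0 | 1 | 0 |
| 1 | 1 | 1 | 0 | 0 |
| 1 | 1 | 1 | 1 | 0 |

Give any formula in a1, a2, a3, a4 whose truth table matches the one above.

g(a1, a2, a3, a4) = (((~a1 & ~a2) & a3) & a4) | (((~a1 & a2) & ~a3) & ~a4)

g=1 on 2 inputs: (0,0,1,1), (0,1,0,0). Reading each as a conjunction of literals (¬a1·¬a2·a3·a4, ¬a1·a2·¬a3·¬a4) and taking the OR gives the canonical DNF.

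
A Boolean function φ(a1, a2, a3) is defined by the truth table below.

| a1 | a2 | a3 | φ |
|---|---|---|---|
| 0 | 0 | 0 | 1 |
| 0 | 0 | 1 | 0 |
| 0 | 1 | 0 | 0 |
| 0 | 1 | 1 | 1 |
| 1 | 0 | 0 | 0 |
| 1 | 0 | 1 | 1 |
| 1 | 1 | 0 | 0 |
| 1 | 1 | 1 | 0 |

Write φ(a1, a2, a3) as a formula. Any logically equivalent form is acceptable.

φ(a1, a2, a3) = (((~a1 & ~a2) & ~a3) | ((~a1 & a2) & a3)) | ((a1 & ~a2) & a3)

Collect the rows where φ=1 — (0,0,0), (0,1,1), (1,0,1) — and write one minterm per row: ¬a1·¬a2·¬a3, ¬a1·a2·a3, a1·¬a2·a3. Their union (logical OR) reproduces the table exactly.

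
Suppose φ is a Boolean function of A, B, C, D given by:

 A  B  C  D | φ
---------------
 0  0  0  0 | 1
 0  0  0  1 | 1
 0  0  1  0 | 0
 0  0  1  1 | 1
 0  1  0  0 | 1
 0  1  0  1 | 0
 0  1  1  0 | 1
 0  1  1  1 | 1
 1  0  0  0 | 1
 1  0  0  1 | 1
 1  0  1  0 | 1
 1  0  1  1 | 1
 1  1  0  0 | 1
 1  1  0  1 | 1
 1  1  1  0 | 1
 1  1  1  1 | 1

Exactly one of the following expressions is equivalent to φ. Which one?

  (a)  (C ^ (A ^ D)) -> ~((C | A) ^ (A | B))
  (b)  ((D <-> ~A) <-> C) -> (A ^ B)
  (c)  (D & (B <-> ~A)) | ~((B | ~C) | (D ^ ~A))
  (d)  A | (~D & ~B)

a

(b) disagrees with φ on (0,0,0,0) (formula → 0, table → 1); rule it out.
(c) disagrees with φ on (0,0,0,0) (formula → 0, table → 1); rule it out.
(d) disagrees with φ on (0,0,0,1) (formula → 0, table → 1); rule it out.
Only (a) survives; checking it on all 16 rows confirms it matches φ.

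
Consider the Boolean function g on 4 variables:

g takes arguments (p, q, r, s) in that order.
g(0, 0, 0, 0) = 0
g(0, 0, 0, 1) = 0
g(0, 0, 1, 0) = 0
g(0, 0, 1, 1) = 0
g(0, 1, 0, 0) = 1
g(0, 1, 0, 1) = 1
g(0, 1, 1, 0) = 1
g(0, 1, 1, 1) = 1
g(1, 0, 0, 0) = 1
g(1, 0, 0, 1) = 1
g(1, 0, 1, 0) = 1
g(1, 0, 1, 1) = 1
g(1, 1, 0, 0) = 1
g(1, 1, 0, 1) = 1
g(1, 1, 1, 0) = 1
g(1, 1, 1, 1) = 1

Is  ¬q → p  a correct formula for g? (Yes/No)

Yes

Test each input against both g and the formula:
  p=0, q=0, r=0, s=0: formula gives 0, g = 0 ✓
  p=0, q=0, r=0, s=1: formula gives 0, g = 0 ✓
  p=0, q=0, r=1, s=0: formula gives 0, g = 0 ✓
  p=0, q=0, r=1, s=1: formula gives 0, g = 0 ✓
  …and likewise for the remaining 12 rows.
All 16 rows match — the expression computes g exactly.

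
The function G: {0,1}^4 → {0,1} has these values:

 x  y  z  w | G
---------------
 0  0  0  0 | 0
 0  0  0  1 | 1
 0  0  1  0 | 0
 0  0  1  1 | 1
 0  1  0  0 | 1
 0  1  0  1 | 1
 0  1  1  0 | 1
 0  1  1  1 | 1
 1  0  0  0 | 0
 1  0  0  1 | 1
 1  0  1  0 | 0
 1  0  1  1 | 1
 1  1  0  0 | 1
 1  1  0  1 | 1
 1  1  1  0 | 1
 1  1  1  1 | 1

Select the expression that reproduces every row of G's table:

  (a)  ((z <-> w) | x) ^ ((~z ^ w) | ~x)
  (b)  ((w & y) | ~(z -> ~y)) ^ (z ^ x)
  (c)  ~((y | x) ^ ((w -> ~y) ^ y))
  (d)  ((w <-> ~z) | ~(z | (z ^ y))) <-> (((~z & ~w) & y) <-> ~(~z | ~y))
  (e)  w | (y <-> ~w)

(a) disagrees with G on (0,0,1,0) (formula → 1, table → 0); rule it out.
(b) disagrees with G on (0,0,0,1) (formula → 0, table → 1); rule it out.
(c) disagrees with G on (0,0,0,1) (formula → 0, table → 1); rule it out.
(d) disagrees with G on (0,0,0,0) (formula → 1, table → 0); rule it out.
Only (e) survives; checking it on all 16 rows confirms it matches G.

e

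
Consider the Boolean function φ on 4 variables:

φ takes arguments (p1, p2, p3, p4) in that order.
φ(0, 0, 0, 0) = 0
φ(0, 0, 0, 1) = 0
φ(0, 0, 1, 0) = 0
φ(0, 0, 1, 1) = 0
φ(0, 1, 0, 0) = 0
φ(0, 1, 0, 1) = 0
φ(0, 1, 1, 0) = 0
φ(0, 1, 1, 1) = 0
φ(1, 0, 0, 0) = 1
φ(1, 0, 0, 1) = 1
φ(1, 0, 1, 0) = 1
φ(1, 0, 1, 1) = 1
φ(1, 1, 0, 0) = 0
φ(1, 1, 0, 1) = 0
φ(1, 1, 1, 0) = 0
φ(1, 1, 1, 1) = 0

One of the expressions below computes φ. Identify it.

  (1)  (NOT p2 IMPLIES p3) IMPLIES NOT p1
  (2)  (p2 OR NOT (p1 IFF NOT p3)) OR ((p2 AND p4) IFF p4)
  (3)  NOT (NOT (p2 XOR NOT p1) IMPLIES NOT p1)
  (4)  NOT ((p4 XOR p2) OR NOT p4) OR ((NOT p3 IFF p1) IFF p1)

(1) disagrees with φ on (0,0,0,0) (formula → 1, table → 0); rule it out.
(2) disagrees with φ on (0,0,0,0) (formula → 1, table → 0); rule it out.
(4) disagrees with φ on (0,0,0,0) (formula → 1, table → 0); rule it out.
Only (3) survives; checking it on all 16 rows confirms it matches φ.

3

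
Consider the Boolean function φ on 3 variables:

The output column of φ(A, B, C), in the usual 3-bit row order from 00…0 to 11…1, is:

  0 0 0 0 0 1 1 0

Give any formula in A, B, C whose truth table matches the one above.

φ(A, B, C) = ((A and not B) and C) or ((A and B) and not C)

φ=1 on 2 inputs: (1,0,1), (1,1,0). Reading each as a conjunction of literals (A·¬B·C, A·B·¬C) and taking the OR gives the canonical DNF.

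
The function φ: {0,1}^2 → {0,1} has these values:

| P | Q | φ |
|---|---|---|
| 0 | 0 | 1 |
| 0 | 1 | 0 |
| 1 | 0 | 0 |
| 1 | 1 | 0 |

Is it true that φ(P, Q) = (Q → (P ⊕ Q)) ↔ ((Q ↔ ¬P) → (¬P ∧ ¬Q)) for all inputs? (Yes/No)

Yes

Check the formula against φ row by row:
  P=0, Q=0: formula gives 1, φ = 1 ✓
  P=0, Q=1: formula gives 0, φ = 0 ✓
  P=1, Q=0: formula gives 0, φ = 0 ✓
  P=1, Q=1: formula gives 0, φ = 0 ✓
Every row agrees, so the formula is equivalent.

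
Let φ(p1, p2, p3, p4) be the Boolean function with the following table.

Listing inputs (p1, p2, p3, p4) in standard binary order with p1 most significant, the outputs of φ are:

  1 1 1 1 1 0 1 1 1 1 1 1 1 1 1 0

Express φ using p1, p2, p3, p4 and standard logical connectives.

φ(p1, p2, p3, p4) = NOT ((((NOT p1 AND p2) AND NOT p3) AND p4) OR (((p1 AND p2) AND p3) AND p4))

φ is 0 on only 2 rows — (0,1,0,1), (1,1,1,1). Writing each as a minterm (¬p1·p2·¬p3·p4, p1·p2·p3·p4) and OR-ing them characterizes exactly where φ=0, so φ is the negation of that disjunction.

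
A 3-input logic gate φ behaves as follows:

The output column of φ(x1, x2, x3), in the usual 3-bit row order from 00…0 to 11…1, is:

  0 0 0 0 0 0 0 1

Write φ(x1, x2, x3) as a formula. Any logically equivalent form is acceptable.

φ(x1, x2, x3) = (x1 · x2) · x3

The output is 1 only when every input is 1 — the AND of all inputs.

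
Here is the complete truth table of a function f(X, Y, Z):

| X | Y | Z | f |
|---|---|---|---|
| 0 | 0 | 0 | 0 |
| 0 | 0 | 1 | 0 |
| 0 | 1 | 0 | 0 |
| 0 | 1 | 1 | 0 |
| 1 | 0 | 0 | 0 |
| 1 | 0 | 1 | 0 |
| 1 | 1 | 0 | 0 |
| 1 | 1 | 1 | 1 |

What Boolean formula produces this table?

f(X, Y, Z) = (X · Y) · Z

Only row (1,1,1) gives 1. That row's minterm X·Y·Z is f directly.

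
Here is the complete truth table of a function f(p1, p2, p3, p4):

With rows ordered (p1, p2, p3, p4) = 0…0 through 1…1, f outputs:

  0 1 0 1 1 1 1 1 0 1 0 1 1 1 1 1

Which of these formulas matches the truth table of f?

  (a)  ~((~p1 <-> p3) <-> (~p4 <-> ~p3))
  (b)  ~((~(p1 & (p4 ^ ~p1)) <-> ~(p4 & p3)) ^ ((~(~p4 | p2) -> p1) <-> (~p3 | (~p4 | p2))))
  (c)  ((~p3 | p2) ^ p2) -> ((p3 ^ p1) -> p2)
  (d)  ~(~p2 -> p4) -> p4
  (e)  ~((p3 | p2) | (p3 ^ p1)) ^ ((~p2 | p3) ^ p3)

d

(a): at (0,0,0,0) it gives 1, but f = 0 — eliminated.
(b): at (0,0,0,0) it gives 1, but f = 0 — eliminated.
(c): at (0,0,0,0) it gives 1, but f = 0 — eliminated.
(e): at (0,0,0,1) it gives 0, but f = 1 — eliminated.
(d) is the remaining candidate, and it agrees with f on all 16 inputs.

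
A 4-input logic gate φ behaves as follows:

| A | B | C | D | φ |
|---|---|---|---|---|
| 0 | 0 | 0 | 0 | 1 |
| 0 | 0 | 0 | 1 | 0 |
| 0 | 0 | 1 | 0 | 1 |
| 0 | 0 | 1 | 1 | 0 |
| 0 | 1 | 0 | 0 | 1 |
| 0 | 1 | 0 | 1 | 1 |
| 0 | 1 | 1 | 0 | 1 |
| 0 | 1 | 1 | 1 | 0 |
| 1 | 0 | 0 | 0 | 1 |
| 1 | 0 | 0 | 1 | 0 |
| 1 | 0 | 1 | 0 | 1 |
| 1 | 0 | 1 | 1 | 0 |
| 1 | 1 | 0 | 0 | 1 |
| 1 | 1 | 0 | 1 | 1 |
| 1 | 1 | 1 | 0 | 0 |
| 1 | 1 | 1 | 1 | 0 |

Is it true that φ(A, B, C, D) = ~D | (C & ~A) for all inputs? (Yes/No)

Check the formula against φ row by row:
  A=0, B=0, C=0, D=0: formula gives 1, φ = 1 ✓
  A=0, B=0, C=0, D=1: formula gives 0, φ = 0 ✓
  A=0, B=0, C=1, D=0: formula gives 1, φ = 1 ✓
  A=0, B=0, C=1, D=1: formula gives 1, but φ = 0 ✗
A single disagreement suffices: at (0,0,1,1) they differ, so the formula does not compute φ.

No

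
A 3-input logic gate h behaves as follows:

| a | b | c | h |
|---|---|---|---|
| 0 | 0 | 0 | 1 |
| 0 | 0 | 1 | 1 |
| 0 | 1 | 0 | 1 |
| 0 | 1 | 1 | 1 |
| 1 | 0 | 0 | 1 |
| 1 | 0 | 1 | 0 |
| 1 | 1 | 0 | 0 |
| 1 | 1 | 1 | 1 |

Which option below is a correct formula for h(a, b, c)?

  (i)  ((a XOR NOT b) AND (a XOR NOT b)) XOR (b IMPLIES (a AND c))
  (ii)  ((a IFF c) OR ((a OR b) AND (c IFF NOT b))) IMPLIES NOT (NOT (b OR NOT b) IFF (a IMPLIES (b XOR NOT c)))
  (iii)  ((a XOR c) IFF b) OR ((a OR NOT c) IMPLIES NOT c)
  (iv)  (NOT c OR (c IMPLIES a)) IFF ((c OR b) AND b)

(i) disagrees with h on (0,0,0) (formula → 0, table → 1); rule it out.
(iii) disagrees with h on (1,0,1) (formula → 1, table → 0); rule it out.
(iv) disagrees with h on (0,0,0) (formula → 0, table → 1); rule it out.
Only (ii) survives; checking it on all 8 rows confirms it matches h.

ii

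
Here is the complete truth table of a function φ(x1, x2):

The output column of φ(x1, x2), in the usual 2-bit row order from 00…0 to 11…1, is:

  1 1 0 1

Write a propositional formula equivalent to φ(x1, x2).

This is x1 → x2 (false only at 1,0).

φ(x1, x2) = x1 → x2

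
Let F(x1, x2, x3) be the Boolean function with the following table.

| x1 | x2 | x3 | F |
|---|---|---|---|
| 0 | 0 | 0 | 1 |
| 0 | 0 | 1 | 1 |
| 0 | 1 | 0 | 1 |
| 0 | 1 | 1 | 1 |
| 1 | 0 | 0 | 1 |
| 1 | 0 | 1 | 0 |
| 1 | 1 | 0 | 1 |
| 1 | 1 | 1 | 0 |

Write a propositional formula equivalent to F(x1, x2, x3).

F(x1, x2, x3) = ~(((x1 & ~x2) & x3) | ((x1 & x2) & x3))

There are just 2 zero rows: (1,0,1), (1,1,1). Their minterms are x1·¬x2·x3, x1·x2·x3; the OR of those covers precisely the 0-outputs, and negating it yields F.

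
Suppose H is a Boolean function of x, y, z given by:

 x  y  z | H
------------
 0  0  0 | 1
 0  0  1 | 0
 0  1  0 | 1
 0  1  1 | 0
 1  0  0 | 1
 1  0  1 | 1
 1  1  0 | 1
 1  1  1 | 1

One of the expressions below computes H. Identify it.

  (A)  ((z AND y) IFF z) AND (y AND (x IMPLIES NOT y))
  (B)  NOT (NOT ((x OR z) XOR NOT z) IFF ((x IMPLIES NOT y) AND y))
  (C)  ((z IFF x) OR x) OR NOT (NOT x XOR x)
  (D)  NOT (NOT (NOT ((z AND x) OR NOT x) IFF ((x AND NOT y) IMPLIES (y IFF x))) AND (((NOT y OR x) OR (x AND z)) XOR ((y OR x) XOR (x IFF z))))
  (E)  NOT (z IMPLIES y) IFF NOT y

(A): at (0,0,0) it gives 0, but H = 1 — eliminated.
(B): at (0,0,0) it gives 0, but H = 1 — eliminated.
(D): at (1,1,1) it gives 0, but H = 1 — eliminated.
(E): at (0,0,0) it gives 0, but H = 1 — eliminated.
(C) is the remaining candidate, and it agrees with H on all 8 inputs.

C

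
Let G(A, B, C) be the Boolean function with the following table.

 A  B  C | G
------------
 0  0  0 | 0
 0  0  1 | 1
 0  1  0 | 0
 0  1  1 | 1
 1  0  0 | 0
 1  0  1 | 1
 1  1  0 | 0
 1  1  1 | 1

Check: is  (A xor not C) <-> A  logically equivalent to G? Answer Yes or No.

Check the formula against G row by row:
  A=0, B=0, C=0: formula gives 0, G = 0 ✓
  A=0, B=0, C=1: formula gives 1, G = 1 ✓
  A=0, B=1, C=0: formula gives 0, G = 0 ✓
  A=0, B=1, C=1: formula gives 1, G = 1 ✓
  A=1, B=0, C=0: formula gives 0, G = 0 ✓
  …and likewise for the remaining 3 rows.
Every row agrees, so the formula is equivalent.

Yes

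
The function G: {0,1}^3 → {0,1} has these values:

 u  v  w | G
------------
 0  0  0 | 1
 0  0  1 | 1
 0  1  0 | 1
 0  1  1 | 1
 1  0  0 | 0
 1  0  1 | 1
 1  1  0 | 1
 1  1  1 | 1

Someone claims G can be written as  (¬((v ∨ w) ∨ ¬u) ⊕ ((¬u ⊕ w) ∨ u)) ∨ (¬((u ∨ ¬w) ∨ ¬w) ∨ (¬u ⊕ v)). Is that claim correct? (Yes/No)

Check the formula against G row by row:
  u=0, v=0, w=0: formula gives 1, G = 1 ✓
  u=0, v=0, w=1: formula gives 1, G = 1 ✓
  u=0, v=1, w=0: formula gives 1, G = 1 ✓
  u=0, v=1, w=1: formula gives 1, G = 1 ✓
  u=1, v=0, w=0: formula gives 0, G = 0 ✓
  …and likewise for the remaining 3 rows.
Every row agrees, so the formula is equivalent.

Yes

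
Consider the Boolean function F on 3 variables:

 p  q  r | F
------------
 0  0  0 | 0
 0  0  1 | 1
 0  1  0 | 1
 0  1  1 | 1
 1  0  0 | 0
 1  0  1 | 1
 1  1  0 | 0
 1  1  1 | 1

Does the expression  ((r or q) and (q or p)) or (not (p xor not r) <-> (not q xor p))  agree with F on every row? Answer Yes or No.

Evaluate ((r or q) and (q or p)) or (not (p xor not r) <-> (not q xor p)) on each row and compare to F:
  p=0, q=0, r=0: formula gives 0, F = 0 ✓
  p=0, q=0, r=1: formula gives 1, F = 1 ✓
  p=0, q=1, r=0: formula gives 1, F = 1 ✓
  p=0, q=1, r=1: formula gives 1, F = 1 ✓
  p=1, q=0, r=0: formula gives 0, F = 0 ✓
  …
  p=1, q=1, r=0: formula gives 1, but F = 0 ✗
A single disagreement suffices: at (1,1,0) they differ, so the formula does not compute F.

No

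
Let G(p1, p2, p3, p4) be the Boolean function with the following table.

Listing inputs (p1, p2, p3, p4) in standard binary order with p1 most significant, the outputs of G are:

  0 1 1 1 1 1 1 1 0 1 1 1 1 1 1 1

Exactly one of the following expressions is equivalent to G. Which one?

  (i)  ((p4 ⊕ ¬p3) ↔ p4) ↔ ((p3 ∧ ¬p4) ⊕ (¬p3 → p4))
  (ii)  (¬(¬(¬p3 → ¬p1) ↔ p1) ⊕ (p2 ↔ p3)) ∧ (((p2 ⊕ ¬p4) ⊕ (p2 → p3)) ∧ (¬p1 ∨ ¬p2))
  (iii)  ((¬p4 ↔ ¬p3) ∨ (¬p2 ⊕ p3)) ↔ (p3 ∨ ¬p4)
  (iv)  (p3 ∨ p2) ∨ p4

(i): at (0,0,0,0) it gives 1, but G = 0 — eliminated.
(ii): at (0,0,1,0) it gives 0, but G = 1 — eliminated.
(iii): at (0,0,0,0) it gives 1, but G = 0 — eliminated.
(iv) is the remaining candidate, and it agrees with G on all 16 inputs.

iv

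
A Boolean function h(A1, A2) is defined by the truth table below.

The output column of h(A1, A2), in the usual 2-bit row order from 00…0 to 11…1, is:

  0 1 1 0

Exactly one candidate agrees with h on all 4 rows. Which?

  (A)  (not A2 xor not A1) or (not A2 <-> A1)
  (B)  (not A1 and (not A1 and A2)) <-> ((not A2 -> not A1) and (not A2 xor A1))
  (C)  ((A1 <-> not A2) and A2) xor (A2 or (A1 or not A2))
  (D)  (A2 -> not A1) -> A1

A

(B) fails at (0,1): the formula yields 0, h is 1.
(C) fails at (0,0): the formula yields 1, h is 0.
(D) fails at (0,1): the formula yields 0, h is 1.
That leaves (A). Evaluating it on every row reproduces the table of h exactly.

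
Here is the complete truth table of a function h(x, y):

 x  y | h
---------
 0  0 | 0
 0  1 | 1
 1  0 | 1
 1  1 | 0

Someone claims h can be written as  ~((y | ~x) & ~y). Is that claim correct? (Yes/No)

No

Check the formula against h row by row:
  x=0, y=0: formula gives 0, h = 0 ✓
  x=0, y=1: formula gives 1, h = 1 ✓
  x=1, y=0: formula gives 1, h = 1 ✓
  x=1, y=1: formula gives 1, but h = 0 ✗
Row (1,1) is a counterexample, so the formula is not equivalent to h.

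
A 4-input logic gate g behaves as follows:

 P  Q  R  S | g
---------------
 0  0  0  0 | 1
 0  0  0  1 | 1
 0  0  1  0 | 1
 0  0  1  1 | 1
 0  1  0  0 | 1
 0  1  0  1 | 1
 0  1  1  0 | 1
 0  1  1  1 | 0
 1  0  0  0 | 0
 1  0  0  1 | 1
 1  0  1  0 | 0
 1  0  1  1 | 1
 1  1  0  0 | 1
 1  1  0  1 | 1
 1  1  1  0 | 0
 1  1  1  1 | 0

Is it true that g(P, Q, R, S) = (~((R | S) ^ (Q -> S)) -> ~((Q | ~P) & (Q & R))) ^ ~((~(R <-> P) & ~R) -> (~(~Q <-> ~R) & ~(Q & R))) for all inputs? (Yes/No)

Test each input against both g and the formula:
  P=0, Q=0, R=0, S=0: formula gives 1, g = 1 ✓
  P=0, Q=0, R=0, S=1: formula gives 1, g = 1 ✓
  P=0, Q=0, R=1, S=0: formula gives 1, g = 1 ✓
  P=0, Q=0, R=1, S=1: formula gives 1, g = 1 ✓
  …
  P=1, Q=0, R=0, S=1: formula gives 0, but g = 1 ✗
A single disagreement suffices: at (1,0,0,1) they differ, so the formula does not compute g.

No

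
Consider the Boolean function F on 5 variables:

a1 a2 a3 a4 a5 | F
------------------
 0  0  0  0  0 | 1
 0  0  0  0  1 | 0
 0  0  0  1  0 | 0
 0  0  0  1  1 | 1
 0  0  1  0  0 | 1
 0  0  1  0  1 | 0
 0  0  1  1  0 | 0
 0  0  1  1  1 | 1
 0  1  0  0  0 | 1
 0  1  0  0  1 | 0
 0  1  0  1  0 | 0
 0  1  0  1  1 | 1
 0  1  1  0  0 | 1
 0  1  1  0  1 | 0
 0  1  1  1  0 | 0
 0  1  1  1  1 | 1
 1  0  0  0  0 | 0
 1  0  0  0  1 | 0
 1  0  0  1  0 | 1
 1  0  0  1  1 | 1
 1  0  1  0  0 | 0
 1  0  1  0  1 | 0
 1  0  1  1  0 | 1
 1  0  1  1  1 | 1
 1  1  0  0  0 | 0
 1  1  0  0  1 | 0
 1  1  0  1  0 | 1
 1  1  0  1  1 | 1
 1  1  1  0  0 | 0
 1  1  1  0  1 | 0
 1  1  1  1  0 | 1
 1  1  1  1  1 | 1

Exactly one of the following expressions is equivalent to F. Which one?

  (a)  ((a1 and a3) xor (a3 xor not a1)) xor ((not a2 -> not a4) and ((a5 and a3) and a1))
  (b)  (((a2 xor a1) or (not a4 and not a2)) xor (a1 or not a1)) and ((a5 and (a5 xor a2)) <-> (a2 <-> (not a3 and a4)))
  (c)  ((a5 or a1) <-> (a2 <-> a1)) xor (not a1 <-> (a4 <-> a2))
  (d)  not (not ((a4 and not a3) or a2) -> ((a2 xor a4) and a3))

c

(a) disagrees with F on (0,0,0,0,1) (formula → 1, table → 0); rule it out.
(b) disagrees with F on (0,0,0,0,0) (formula → 0, table → 1); rule it out.
(d) disagrees with F on (0,0,0,0,1) (formula → 1, table → 0); rule it out.
Only (c) survives; checking it on all 32 rows confirms it matches F.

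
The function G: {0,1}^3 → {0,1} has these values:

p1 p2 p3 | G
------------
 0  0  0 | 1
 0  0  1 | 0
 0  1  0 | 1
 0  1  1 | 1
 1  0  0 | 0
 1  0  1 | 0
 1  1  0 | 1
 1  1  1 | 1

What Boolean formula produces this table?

There are just 3 zero rows: (0,0,1), (1,0,0), (1,0,1). Their minterms are ¬p1·¬p2·p3, p1·¬p2·¬p3, p1·¬p2·p3; the OR of those covers precisely the 0-outputs, and negating it yields G.

G(p1, p2, p3) = ~((((~p1 & ~p2) & p3) | ((p1 & ~p2) & ~p3)) | ((p1 & ~p2) & p3))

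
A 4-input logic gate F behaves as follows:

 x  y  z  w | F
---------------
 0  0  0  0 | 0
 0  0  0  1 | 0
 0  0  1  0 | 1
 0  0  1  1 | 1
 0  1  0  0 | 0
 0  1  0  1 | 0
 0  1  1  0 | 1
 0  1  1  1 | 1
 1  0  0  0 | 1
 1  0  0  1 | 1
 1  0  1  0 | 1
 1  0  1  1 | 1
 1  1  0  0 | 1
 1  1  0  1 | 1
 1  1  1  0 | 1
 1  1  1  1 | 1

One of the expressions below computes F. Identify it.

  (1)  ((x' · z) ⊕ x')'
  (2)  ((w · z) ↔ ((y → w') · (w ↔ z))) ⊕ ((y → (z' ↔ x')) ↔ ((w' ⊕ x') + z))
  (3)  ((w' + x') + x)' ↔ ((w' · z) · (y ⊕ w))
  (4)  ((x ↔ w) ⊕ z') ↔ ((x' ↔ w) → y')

1

(2): at (0,0,1,0) it gives 0, but F = 1 — eliminated.
(3): at (0,0,0,0) it gives 1, but F = 0 — eliminated.
(4): at (0,0,0,1) it gives 1, but F = 0 — eliminated.
(1) is the remaining candidate, and it agrees with F on all 16 inputs.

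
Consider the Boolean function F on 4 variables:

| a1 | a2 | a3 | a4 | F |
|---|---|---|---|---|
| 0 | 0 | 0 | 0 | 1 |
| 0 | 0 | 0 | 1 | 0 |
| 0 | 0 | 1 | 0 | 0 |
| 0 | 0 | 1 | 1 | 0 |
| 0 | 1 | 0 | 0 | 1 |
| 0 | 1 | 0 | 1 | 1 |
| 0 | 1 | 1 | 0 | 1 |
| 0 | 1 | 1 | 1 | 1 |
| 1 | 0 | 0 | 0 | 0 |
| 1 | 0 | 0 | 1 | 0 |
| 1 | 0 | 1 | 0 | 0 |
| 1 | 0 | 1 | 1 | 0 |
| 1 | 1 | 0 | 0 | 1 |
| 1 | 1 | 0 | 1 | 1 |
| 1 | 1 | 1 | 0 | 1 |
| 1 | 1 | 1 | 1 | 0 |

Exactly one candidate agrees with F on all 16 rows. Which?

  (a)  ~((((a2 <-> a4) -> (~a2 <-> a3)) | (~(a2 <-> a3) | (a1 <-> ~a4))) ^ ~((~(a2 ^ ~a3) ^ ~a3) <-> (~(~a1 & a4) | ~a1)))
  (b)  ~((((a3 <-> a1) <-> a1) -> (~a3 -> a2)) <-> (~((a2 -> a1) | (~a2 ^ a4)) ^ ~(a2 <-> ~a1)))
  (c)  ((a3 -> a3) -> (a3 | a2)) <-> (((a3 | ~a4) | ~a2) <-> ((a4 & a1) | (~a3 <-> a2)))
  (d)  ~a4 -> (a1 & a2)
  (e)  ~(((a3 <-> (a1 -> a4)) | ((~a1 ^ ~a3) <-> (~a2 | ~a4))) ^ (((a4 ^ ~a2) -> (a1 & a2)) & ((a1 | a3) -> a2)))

(b) fails at (0,0,0,0): the formula yields 0, F is 1.
(c) fails at (0,0,0,1): the formula yields 1, F is 0.
(d) fails at (0,0,0,0): the formula yields 0, F is 1.
(e) fails at (0,1,0,0): the formula yields 0, F is 1.
(a) is the remaining candidate, and it agrees with F on all 16 inputs.

a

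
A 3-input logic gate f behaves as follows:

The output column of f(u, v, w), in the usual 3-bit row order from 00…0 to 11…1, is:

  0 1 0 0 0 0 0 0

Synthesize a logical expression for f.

f(u, v, w) = (u' · v') · w

Only row (0,0,1) gives 1. That row's minterm ¬u·¬v·w is f directly.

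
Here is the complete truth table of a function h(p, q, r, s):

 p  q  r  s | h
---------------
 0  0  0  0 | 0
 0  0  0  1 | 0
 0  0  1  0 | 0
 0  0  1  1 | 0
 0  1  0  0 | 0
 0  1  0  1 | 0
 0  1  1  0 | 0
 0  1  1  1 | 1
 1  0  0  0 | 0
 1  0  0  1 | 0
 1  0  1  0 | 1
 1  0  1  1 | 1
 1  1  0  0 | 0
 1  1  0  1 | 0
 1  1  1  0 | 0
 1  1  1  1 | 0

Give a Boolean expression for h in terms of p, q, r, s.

h=1 on 3 inputs: (0,1,1,1), (1,0,1,0), (1,0,1,1). Reading each as a conjunction of literals (¬p·q·r·s, p·¬q·r·¬s, p·¬q·r·s) and taking the OR gives the canonical DNF.

h(p, q, r, s) = ((((¬p ∧ q) ∧ r) ∧ s) ∨ (((p ∧ ¬q) ∧ r) ∧ ¬s)) ∨ (((p ∧ ¬q) ∧ r) ∧ s)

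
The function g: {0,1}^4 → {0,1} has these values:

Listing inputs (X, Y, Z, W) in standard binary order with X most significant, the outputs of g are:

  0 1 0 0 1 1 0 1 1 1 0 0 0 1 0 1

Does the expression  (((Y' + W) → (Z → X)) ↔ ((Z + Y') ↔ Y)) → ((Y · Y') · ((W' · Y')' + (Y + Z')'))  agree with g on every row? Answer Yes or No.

No

Evaluate (((Y' + W) → (Z → X)) ↔ ((Z + Y') ↔ Y)) → ((Y · Y') · ((W' · Y')' + (Y + Z')')) on each row and compare to g:
  X=0, Y=0, Z=0, W=0: formula gives 1, but g = 0 ✗
Row (0,0,0,0) is a counterexample, so the formula is not equivalent to g.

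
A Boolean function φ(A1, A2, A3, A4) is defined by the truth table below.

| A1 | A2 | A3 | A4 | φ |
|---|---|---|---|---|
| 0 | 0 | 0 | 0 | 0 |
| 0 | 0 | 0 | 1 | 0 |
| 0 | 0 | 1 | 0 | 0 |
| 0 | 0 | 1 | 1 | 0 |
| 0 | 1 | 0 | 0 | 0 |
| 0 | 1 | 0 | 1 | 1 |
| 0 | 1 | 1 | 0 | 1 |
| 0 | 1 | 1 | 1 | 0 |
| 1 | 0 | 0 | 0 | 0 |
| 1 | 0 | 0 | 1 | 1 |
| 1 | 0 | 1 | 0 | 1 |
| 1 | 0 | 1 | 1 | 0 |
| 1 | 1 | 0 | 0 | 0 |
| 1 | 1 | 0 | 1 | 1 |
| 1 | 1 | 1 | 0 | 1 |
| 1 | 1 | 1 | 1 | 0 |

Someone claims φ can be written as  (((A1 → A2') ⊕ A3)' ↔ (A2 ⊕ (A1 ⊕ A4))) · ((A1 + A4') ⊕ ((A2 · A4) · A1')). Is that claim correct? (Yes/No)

Test each input against both φ and the formula:
  A1=0, A2=0, A3=0, A4=0: formula gives 1, but φ = 0 ✗
A single disagreement suffices: at (0,0,0,0) they differ, so the formula does not compute φ.

No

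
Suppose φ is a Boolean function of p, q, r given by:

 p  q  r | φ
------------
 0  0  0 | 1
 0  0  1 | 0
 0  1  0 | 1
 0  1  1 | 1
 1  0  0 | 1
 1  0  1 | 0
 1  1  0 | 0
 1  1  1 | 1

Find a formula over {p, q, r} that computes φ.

The 0-rows are (0,0,1), (1,0,1), (1,1,0). Take each as a conjunction (¬p·¬q·r, p·¬q·r, p·q·¬r), form their disjunction, and complement — that gives a formula that is 1 everywhere φ is.

φ(p, q, r) = ~((((~p & ~q) & r) | ((p & ~q) & r)) | ((p & q) & ~r))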